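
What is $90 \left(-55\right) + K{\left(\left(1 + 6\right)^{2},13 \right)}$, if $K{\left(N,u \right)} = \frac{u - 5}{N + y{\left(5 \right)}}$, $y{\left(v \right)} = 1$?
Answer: $- \frac{123746}{25} \approx -4949.8$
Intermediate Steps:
$K{\left(N,u \right)} = \frac{-5 + u}{1 + N}$ ($K{\left(N,u \right)} = \frac{u - 5}{N + 1} = \frac{-5 + u}{1 + N}$)
$90 \left(-55\right) + K{\left(\left(1 + 6\right)^{2},13 \right)} = 90 \left(-55\right) + \frac{-5 + 13}{1 + \left(1 + 6\right)^{2}} = -4950 + \frac{1}{1 + 7^{2}} \cdot 8 = -4950 + \frac{1}{1 + 49} \cdot 8 = -4950 + \frac{1}{50} \cdot 8 = -4950 + \frac{4}{25} = - \frac{123746}{25}$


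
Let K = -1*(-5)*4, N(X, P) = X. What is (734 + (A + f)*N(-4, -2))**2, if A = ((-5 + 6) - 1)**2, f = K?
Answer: 427716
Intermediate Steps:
K = 20 (K = 5*4 = 20)
f = 20
A = 0 (A = (1 - 1)**2 = 0**2 = 0)
(734 + (A + f)*N(-4, -2))**2 = (734 + (0 + 20)*(-4))**2 = (734 + 20*(-4))**2 = (734 - 80)**2 = 654**2 = 427716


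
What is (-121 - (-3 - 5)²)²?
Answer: 34225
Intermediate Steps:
(-121 - (-3 - 5)²)² = (-121 - 1*(-8)²)² = (-121 - 1*64)² = (-121 - 64)² = (-185)² = 34225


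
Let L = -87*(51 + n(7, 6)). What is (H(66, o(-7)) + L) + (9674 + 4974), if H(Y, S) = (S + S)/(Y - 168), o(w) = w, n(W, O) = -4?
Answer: 538516/51 ≈ 10559.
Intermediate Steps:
H(Y, S) = 2*S/(-168 + Y) (H(Y, S) = (2*S)/(-168 + Y) = 2*S/(-168 + Y))
L = -4089 (L = -87*(51 - 4) = -87*47 = -4089)
(H(66, o(-7)) + L) + (9674 + 4974) = (2*(-7)/(-168 + 66) - 4089) + (9674 + 4974) = (2*(-7)/(-102) - 4089) + 14648 = (2*(-7)*(-1/102) - 4089) + 14648 = (7/51 - 4089) + 14648 = -208532/51 + 14648 = 538516/51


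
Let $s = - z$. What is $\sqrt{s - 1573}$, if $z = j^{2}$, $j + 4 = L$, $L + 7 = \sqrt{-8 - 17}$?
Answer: $\sqrt{-1669 + 110 i} \approx 1.3455 + 40.876 i$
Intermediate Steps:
$L = -7 + 5 i$ ($L = -7 + \sqrt{-8 - 17} = -7 + \sqrt{-25} = -7 + 5 i \approx -7.0 + 5.0 i$)
$j = -11 + 5 i$ ($j = -4 - \left(7 - 5 i\right) = -11 + 5 i \approx -11.0 + 5.0 i$)
$z = \left(-11 + 5 i\right)^{2} \approx 96.0 - 110.0 i$
$s = -96 + 110 i$ ($s = - (96 - 110 i) = -96 + 110 i \approx -96.0 + 110.0 i$)
$\sqrt{s - 1573} = \sqrt{\left(-96 + 110 i\right) - 1573} = \sqrt{-1669 + 110 i}$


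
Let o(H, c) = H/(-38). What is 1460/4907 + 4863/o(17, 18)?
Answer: -906759338/83419 ≈ -10870.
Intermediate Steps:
o(H, c) = -H/38 (o(H, c) = H*(-1/38) = -H/38)
1460/4907 + 4863/o(17, 18) = 1460/4907 + 4863/((-1/38*17)) = 1460*(1/4907) + 4863/(-17/38) = 1460/4907 + 4863*(-38/17) = 1460/4907 - 184794/17 = -906759338/83419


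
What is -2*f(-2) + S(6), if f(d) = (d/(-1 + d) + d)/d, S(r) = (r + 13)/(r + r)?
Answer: ¼ ≈ 0.25000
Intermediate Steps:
S(r) = (13 + r)/(2*r) (S(r) = (13 + r)/((2*r)) = (13 + r)*(1/(2*r)) = (13 + r)/(2*r))
f(d) = (d + d/(-1 + d))/d
-2*f(-2) + S(6) = -(-4)/(-1 - 2) + (½)*(13 + 6)/6 = -(-4)/(-3) + (½)*(⅙)*19 = -(-4)*(-1)/3 + 19/12 = -2*⅔ + 19/12 = -4/3 + 19/12 = ¼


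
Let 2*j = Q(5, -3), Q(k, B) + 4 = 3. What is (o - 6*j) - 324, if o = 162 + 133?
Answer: -26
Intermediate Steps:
o = 295
Q(k, B) = -1 (Q(k, B) = -4 + 3 = -1)
j = -½ (j = (½)*(-1) = -½ ≈ -0.50000)
(o - 6*j) - 324 = (295 - 6*(-½)) - 324 = (295 + 3) - 324 = 298 - 324 = -26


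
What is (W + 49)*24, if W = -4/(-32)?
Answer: 1179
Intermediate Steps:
W = 1/8 (W = -4*(-1/32) = 1/8 ≈ 0.12500)
(W + 49)*24 = (1/8 + 49)*24 = (393/8)*24 = 1179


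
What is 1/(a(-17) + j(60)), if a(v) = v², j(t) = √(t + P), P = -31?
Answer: 289/83492 - √29/83492 ≈ 0.0033969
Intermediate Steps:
j(t) = √(-31 + t) (j(t) = √(t - 31) = √(-31 + t))
1/(a(-17) + j(60)) = 1/((-17)² + √(-31 + 60)) = 1/(289 + √29)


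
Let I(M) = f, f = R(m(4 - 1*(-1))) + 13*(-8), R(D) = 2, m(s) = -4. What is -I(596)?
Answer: 102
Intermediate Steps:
f = -102 (f = 2 + 13*(-8) = 2 - 104 = -102)
I(M) = -102
-I(596) = -1*(-102) = 102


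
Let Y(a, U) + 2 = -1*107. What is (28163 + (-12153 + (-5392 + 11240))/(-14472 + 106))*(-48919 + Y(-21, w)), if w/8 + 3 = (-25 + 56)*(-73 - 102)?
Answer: -9918265436982/7183 ≈ -1.3808e+9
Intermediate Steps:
w = -43424 (w = -24 + 8*((-25 + 56)*(-73 - 102)) = -24 + 8*(31*(-175)) = -24 + 8*(-5425) = -24 - 43400 = -43424)
Y(a, U) = -109 (Y(a, U) = -2 - 1*107 = -2 - 107 = -109)
(28163 + (-12153 + (-5392 + 11240))/(-14472 + 106))*(-48919 + Y(-21, w)) = (28163 + (-12153 + (-5392 + 11240))/(-14472 + 106))*(-48919 - 109) = (28163 + (-12153 + 5848)/(-14366))*(-49028) = (28163 - 6305*(-1/14366))*(-49028) = (28163 + 6305/14366)*(-49028) = (404595963/14366)*(-49028) = -9918265436982/7183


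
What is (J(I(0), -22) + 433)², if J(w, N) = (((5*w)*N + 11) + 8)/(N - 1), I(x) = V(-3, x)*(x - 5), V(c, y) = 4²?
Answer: 1299600/529 ≈ 2456.7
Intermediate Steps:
V(c, y) = 16
I(x) = -80 + 16*x (I(x) = 16*(x - 5) = 16*(-5 + x) = -80 + 16*x)
J(w, N) = (19 + 5*N*w)/(-1 + N) (J(w, N) = ((5*N*w + 11) + 8)/(-1 + N) = ((11 + 5*N*w) + 8)/(-1 + N) = (19 + 5*N*w)/(-1 + N))
(J(I(0), -22) + 433)² = ((19 + 5*(-22)*(-80 + 16*0))/(-1 - 22) + 433)² = ((19 + 5*(-22)*(-80 + 0))/(-23) + 433)² = (-(19 + 5*(-22)*(-80))/23 + 433)² = (-(19 + 8800)/23 + 433)² = (-1/23*8819 + 433)² = (-8819/23 + 433)² = (1140/23)² = 1299600/529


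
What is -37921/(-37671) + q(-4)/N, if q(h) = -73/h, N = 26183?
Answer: 3974292155/3945359172 ≈ 1.0073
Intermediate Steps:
-37921/(-37671) + q(-4)/N = -37921/(-37671) - 73/(-4)/26183 = -37921*(-1/37671) - 73*(-¼)*(1/26183) = 37921/37671 + (73/4)*(1/26183) = 37921/37671 + 73/104732 = 3974292155/3945359172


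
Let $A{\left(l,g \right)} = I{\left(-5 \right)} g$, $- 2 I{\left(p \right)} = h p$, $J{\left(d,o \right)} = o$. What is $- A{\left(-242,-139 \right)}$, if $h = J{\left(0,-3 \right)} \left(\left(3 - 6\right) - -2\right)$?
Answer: $\frac{2085}{2} \approx 1042.5$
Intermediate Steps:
$h = 3$ ($h = - 3 \left(\left(3 - 6\right) - -2\right) = - 3 \left(\left(3 - 6\right) + 2\right) = - 3 \left(-3 + 2\right) = \left(-3\right) \left(-1\right) = 3$)
$I{\left(p \right)} = - \frac{3 p}{2}$
$A{\left(l,g \right)} = \frac{15 g}{2}$ ($A{\left(l,g \right)} = \left(- \frac{3}{2}\right) \left(-5\right) g = \frac{15 g}{2}$)
$- A{\left(-242,-139 \right)} = - \frac{15 \left(-139\right)}{2} = \left(-1\right) \left(- \frac{2085}{2}\right) = \frac{2085}{2}$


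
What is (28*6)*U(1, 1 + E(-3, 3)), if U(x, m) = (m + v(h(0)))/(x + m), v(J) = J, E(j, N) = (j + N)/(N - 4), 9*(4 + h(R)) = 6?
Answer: -196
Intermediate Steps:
h(R) = -10/3 (h(R) = -4 + (⅑)*6 = -4 + ⅔ = -10/3)
E(j, N) = (N + j)/(-4 + N)
U(x, m) = (-10/3 + m)/(m + x) (U(x, m) = (m - 10/3)/(x + m) = (-10/3 + m)/(m + x))
(28*6)*U(1, 1 + E(-3, 3)) = (28*6)*((-10/3 + (1 + (3 - 3)/(-4 + 3)))/((1 + (3 - 3)/(-4 + 3)) + 1)) = 168*((-10/3 + (1 + 0/(-1)))/((1 + 0/(-1)) + 1)) = 168*((-10/3 + (1 - 1*0))/((1 - 1*0) + 1)) = 168*((-10/3 + (1 + 0))/((1 + 0) + 1)) = 168*((-10/3 + 1)/(1 + 1)) = 168*(-7/3/2) = 168*((½)*(-7/3)) = 168*(-7/6) = -196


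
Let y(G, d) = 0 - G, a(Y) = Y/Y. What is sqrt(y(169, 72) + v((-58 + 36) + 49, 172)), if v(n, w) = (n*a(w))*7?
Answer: 2*sqrt(5) ≈ 4.4721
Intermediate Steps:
a(Y) = 1
v(n, w) = 7*n (v(n, w) = (n*1)*7 = n*7 = 7*n)
y(G, d) = -G
sqrt(y(169, 72) + v((-58 + 36) + 49, 172)) = sqrt(-1*169 + 7*((-58 + 36) + 49)) = sqrt(-169 + 7*(-22 + 49)) = sqrt(-169 + 7*27) = sqrt(-169 + 189) = sqrt(20) = 2*sqrt(5)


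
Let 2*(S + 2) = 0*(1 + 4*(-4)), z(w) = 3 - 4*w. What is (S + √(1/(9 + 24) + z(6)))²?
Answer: 4*(33 - I*√5709)²/1089 ≈ -16.97 - 18.317*I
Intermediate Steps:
S = -2 (S = -2 + (0*(1 + 4*(-4)))/2 = -2 + (0*(1 - 16))/2 = -2 + (0*(-15))/2 = -2 + (½)*0 = -2 + 0 = -2)
(S + √(1/(9 + 24) + z(6)))² = (-2 + √(1/(9 + 24) + (3 - 4*6)))² = (-2 + √(1/33 + (3 - 24)))² = (-2 + √(1/33 - 21))² = (-2 + √(-692/33))² = (-2 + 2*I*√5709/33)²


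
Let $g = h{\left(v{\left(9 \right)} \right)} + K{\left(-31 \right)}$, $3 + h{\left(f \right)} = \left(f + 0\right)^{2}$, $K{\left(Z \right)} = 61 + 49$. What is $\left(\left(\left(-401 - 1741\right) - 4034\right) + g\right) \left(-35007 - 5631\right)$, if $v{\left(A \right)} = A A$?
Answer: $-19993896$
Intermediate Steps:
$K{\left(Z \right)} = 110$
$v{\left(A \right)} = A^{2}$
$h{\left(f \right)} = -3 + f^{2}$ ($h{\left(f \right)} = -3 + \left(f + 0\right)^{2} = -3 + f^{2}$)
$g = 6668$ ($g = \left(-3 + \left(9^{2}\right)^{2}\right) + 110 = \left(-3 + 81^{2}\right) + 110 = \left(-3 + 6561\right) + 110 = 6558 + 110 = 6668$)
$\left(\left(\left(-401 - 1741\right) - 4034\right) + g\right) \left(-35007 - 5631\right) = \left(\left(\left(-401 - 1741\right) - 4034\right) + 6668\right) \left(-35007 - 5631\right) = \left(\left(-2142 - 4034\right) + 6668\right) \left(-40638\right) = \left(-6176 + 6668\right) \left(-40638\right) = 492 \left(-40638\right) = -19993896$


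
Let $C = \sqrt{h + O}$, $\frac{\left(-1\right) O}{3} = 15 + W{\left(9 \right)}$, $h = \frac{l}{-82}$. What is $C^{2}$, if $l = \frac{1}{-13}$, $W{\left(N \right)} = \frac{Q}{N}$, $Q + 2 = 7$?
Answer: $- \frac{149237}{3198} \approx -46.666$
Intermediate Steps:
$Q = 5$ ($Q = -2 + 7 = 5$)
$W{\left(N \right)} = \frac{5}{N}$
$l = - \frac{1}{13} \approx -0.076923$
$h = \frac{1}{1066}$ ($h = - \frac{1}{13 \left(-82\right)} = \left(- \frac{1}{13}\right) \left(- \frac{1}{82}\right) = \frac{1}{1066} \approx 0.00093809$)
$O = - \frac{140}{3}$ ($O = - 3 \left(15 + \frac{5}{9}\right) = \left(-3\right) \frac{140}{9} = - \frac{140}{3} \approx -46.667$)
$C = \frac{i \sqrt{477259926}}{3198}$ ($C = \sqrt{\frac{1}{1066} - \frac{140}{3}} = \sqrt{- \frac{149237}{3198}} = \frac{i \sqrt{477259926}}{3198} \approx 6.8312 i$)
$C^{2} = \left(\frac{i \sqrt{477259926}}{3198}\right)^{2} = - \frac{149237}{3198}$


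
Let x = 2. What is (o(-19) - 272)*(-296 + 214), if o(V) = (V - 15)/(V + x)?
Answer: 22140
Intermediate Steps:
o(V) = (-15 + V)/(2 + V) (o(V) = (V - 15)/(V + 2) = (-15 + V)/(2 + V))
(o(-19) - 272)*(-296 + 214) = ((-15 - 19)/(2 - 19) - 272)*(-296 + 214) = (-34/(-17) - 272)*(-82) = (-1/17*(-34) - 272)*(-82) = (2 - 272)*(-82) = -270*(-82) = 22140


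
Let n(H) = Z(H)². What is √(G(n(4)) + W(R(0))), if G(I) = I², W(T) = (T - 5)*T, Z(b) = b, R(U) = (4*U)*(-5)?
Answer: 16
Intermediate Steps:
R(U) = -20*U
W(T) = T*(-5 + T) (W(T) = (-5 + T)*T = T*(-5 + T))
n(H) = H²
√(G(n(4)) + W(R(0))) = √((4²)² + (-20*0)*(-5 - 20*0)) = √(16² + 0*(-5 + 0)) = √(256 + 0*(-5)) = √(256 + 0) = √256 = 16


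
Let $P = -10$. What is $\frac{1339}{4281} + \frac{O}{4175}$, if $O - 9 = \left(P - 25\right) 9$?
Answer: $\frac{4280339}{17873175} \approx 0.23948$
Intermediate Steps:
$O = -306$ ($O = 9 + \left(-10 - 25\right) 9 = 9 - 315 = -306$)
$\frac{1339}{4281} + \frac{O}{4175} = \frac{1339}{4281} - \frac{306}{4175} = \frac{4280339}{17873175}$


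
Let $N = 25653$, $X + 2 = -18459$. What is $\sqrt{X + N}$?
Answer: $2 \sqrt{1798} \approx 84.806$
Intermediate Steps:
$X = -18461$ ($X = -2 - 18459 = -18461$)
$\sqrt{X + N} = \sqrt{-18461 + 25653} = \sqrt{7192} = 2 \sqrt{1798}$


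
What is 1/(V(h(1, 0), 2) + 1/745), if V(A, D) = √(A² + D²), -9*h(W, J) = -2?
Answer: -60345/182048119 + 9990450*√82/182048119 ≈ 0.49661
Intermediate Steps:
h(W, J) = 2/9 (h(W, J) = -⅑*(-2) = 2/9)
1/(V(h(1, 0), 2) + 1/745) = 1/(√((2/9)² + 2²) + 1/745) = 1/(√(4/81 + 4) + 1/745) = 1/(√(328/81) + 1/745) = 1/(2*√82/9 + 1/745) = 1/(1/745 + 2*√82/9)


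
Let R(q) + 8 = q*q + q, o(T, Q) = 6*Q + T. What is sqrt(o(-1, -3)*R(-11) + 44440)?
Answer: sqrt(42502) ≈ 206.16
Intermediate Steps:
o(T, Q) = T + 6*Q
R(q) = -8 + q + q**2 (R(q) = -8 + (q*q + q) = -8 + (q**2 + q) = -8 + (q + q**2) = -8 + q + q**2)
sqrt(o(-1, -3)*R(-11) + 44440) = sqrt((-1 + 6*(-3))*(-8 - 11 + (-11)**2) + 44440) = sqrt((-1 - 18)*(-8 - 11 + 121) + 44440) = sqrt(-19*102 + 44440) = sqrt(-1938 + 44440) = sqrt(42502)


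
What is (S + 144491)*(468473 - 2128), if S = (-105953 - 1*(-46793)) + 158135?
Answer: 113539151770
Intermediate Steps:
S = 98975 (S = (-105953 + 46793) + 158135 = -59160 + 158135 = 98975)
(S + 144491)*(468473 - 2128) = (98975 + 144491)*(468473 - 2128) = 243466*466345 = 113539151770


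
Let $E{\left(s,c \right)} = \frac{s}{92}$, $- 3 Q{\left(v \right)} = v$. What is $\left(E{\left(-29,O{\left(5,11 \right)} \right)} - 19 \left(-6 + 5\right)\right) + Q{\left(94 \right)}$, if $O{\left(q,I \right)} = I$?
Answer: $- \frac{3491}{276} \approx -12.649$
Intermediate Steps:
$Q{\left(v \right)} = - \frac{v}{3}$
$E{\left(s,c \right)} = \frac{s}{92}$ ($E{\left(s,c \right)} = s \frac{1}{92} = \frac{s}{92}$)
$\left(E{\left(-29,O{\left(5,11 \right)} \right)} - 19 \left(-6 + 5\right)\right) + Q{\left(94 \right)} = \left(\frac{1}{92} \left(-29\right) - 19 \left(-6 + 5\right)\right) - \frac{94}{3} = \left(- \frac{29}{92} - -19\right) - \frac{94}{3} = \left(- \frac{29}{92} + 19\right) - \frac{94}{3} = \frac{1719}{92} - \frac{94}{3} = - \frac{3491}{276}$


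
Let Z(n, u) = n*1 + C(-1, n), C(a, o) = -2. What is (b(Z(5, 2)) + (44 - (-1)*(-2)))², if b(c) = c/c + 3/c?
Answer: 1936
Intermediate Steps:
Z(n, u) = -2 + n (Z(n, u) = n*1 - 2 = n - 2 = -2 + n)
b(c) = 1 + 3/c
(b(Z(5, 2)) + (44 - (-1)*(-2)))² = ((3 + (-2 + 5))/(-2 + 5) + (44 - (-1)*(-2)))² = ((3 + 3)/3 + (44 - 1*2))² = ((⅓)*6 + (44 - 2))² = (2 + 42)² = 44² = 1936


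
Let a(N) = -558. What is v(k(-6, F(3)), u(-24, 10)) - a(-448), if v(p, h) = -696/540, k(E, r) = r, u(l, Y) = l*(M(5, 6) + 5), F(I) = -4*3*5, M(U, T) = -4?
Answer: 25052/45 ≈ 556.71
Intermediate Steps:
F(I) = -60 (F(I) = -12*5 = -60)
u(l, Y) = l (u(l, Y) = l*(-4 + 5) = l*1 = l)
v(p, h) = -58/45 (v(p, h) = -696*1/540 = -58/45)
v(k(-6, F(3)), u(-24, 10)) - a(-448) = -58/45 - 1*(-558) = -58/45 + 558 = 25052/45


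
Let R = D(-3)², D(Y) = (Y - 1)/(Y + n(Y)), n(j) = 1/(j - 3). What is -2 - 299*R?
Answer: -172946/361 ≈ -479.07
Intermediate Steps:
n(j) = 1/(-3 + j)
D(Y) = (-1 + Y)/(Y + 1/(-3 + Y)) (D(Y) = (Y - 1)/(Y + 1/(-3 + Y)) = (-1 + Y)/(Y + 1/(-3 + Y)))
R = 576/361 (R = ((-1 - 3)*(-3 - 3)/(1 - 3*(-3 - 3)))² = (-4*(-6)/(1 - 3*(-6)))² = (-4*(-6)/(1 + 18))² = (-4*(-6)/19)² = ((1/19)*(-4)*(-6))² = (24/19)² = 576/361 ≈ 1.5956)
-2 - 299*R = -2 - 299*576/361 = -2 - 172224/361 = -172946/361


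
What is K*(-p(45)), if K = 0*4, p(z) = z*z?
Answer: 0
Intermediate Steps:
p(z) = z**2
K = 0
K*(-p(45)) = 0*(-1*45**2) = 0*(-1*2025) = 0*(-2025) = 0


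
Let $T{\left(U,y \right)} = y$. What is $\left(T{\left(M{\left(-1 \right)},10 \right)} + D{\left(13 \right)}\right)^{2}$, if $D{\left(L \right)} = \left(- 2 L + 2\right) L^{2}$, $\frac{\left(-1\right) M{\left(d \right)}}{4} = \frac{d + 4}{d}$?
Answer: $16370116$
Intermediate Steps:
$M{\left(d \right)} = - \frac{4 \left(4 + d\right)}{d}$ ($M{\left(d \right)} = - 4 \frac{d + 4}{d} = - 4 \frac{4 + d}{d} = - \frac{4 \left(4 + d\right)}{d}$)
$D{\left(L \right)} = L^{2} \left(2 - 2 L\right)$ ($D{\left(L \right)} = \left(2 - 2 L\right) L^{2} = L^{2} \left(2 - 2 L\right)$)
$\left(T{\left(M{\left(-1 \right)},10 \right)} + D{\left(13 \right)}\right)^{2} = \left(10 + 2 \cdot 13^{2} \left(1 - 13\right)\right)^{2} = \left(10 + 2 \cdot 169 \left(1 - 13\right)\right)^{2} = \left(10 + 2 \cdot 169 \left(-12\right)\right)^{2} = \left(10 - 4056\right)^{2} = \left(-4046\right)^{2} = 16370116$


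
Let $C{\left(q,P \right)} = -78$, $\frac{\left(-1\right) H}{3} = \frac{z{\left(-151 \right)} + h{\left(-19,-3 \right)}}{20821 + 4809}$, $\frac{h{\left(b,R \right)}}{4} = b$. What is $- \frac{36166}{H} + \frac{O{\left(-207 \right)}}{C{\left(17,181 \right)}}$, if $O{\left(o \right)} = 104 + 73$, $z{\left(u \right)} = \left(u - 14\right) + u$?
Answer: $- \frac{1506273029}{1911} \approx -7.8821 \cdot 10^{5}$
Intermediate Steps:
$h{\left(b,R \right)} = 4 b$
$z{\left(u \right)} = -14 + 2 u$ ($z{\left(u \right)} = \left(-14 + u\right) + u = -14 + 2 u$)
$O{\left(o \right)} = 177$
$H = \frac{588}{12815}$ ($H = - 3 \frac{\left(-14 + 2 \left(-151\right)\right) + 4 \left(-19\right)}{20821 + 4809} = - 3 \frac{\left(-14 - 302\right) - 76}{25630} = - 3 \left(-316 - 76\right) \frac{1}{25630} = - 3 \left(\left(-392\right) \frac{1}{25630}\right) = \left(-3\right) \left(- \frac{196}{12815}\right) = \frac{588}{12815} \approx 0.045884$)
$- \frac{36166}{H} + \frac{O{\left(-207 \right)}}{C{\left(17,181 \right)}} = - \frac{36166}{\frac{588}{12815}} + \frac{177}{-78} = \left(-36166\right) \frac{12815}{588} + 177 \left(- \frac{1}{78}\right) = - \frac{231733645}{294} - \frac{59}{26} = - \frac{1506273029}{1911}$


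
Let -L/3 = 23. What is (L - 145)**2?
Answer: 45796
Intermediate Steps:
L = -69 (L = -3*23 = -69)
(L - 145)**2 = (-69 - 145)**2 = (-214)**2 = 45796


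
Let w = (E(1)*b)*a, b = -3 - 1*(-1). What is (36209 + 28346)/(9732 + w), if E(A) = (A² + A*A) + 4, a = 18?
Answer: 64555/9516 ≈ 6.7838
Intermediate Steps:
E(A) = 4 + 2*A² (E(A) = (A² + A²) + 4 = 2*A² + 4 = 4 + 2*A²)
b = -2 (b = -3 + 1 = -2)
w = -216 (w = ((4 + 2*1²)*(-2))*18 = ((4 + 2*1)*(-2))*18 = ((4 + 2)*(-2))*18 = (6*(-2))*18 = -12*18 = -216)
(36209 + 28346)/(9732 + w) = (36209 + 28346)/(9732 - 216) = 64555/9516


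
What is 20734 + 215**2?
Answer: 66959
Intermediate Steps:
20734 + 215**2 = 20734 + 46225 = 66959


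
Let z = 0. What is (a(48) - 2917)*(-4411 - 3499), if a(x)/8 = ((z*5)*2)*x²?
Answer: 23073470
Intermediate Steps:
a(x) = 0 (a(x) = 8*(((0*5)*2)*x²) = 8*((0*2)*x²) = 8*(0*x²) = 8*0 = 0)
(a(48) - 2917)*(-4411 - 3499) = (0 - 2917)*(-4411 - 3499) = -2917*(-7910) = 23073470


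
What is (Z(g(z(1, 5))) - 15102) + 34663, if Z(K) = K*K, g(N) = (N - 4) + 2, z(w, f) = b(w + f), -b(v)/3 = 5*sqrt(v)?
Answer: 20915 + 60*sqrt(6) ≈ 21062.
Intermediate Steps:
b(v) = -15*sqrt(v)
z(w, f) = -15*sqrt(f + w) (z(w, f) = -15*sqrt(w + f) = -15*sqrt(f + w))
g(N) = -2 + N (g(N) = (-4 + N) + 2 = -2 + N)
Z(K) = K**2
(Z(g(z(1, 5))) - 15102) + 34663 = ((-2 - 15*sqrt(5 + 1))**2 - 15102) + 34663 = ((-2 - 15*sqrt(6))**2 - 15102) + 34663 = (-15102 + (-2 - 15*sqrt(6))**2) + 34663 = 19561 + (-2 - 15*sqrt(6))**2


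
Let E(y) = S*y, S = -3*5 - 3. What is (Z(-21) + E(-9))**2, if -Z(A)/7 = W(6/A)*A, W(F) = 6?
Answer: 1089936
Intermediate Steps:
S = -18 (S = -15 - 3 = -18)
E(y) = -18*y
Z(A) = -42*A
(Z(-21) + E(-9))**2 = (-42*(-21) - 18*(-9))**2 = (882 + 162)**2 = 1044**2 = 1089936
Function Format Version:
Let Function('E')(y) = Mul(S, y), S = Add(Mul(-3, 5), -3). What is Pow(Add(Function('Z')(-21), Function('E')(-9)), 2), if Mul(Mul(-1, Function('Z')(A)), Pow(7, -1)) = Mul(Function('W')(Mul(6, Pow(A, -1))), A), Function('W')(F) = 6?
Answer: 1089936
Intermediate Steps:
S = -18 (S = Add(-15, -3) = -18)
Function('E')(y) = Mul(-18, y)
Function('Z')(A) = Mul(-42, A) (Function('Z')(A) = Mul(-7, Mul(6, A)) = Mul(-42, A))
Pow(Add(Function('Z')(-21), Function('E')(-9)), 2) = Pow(Add(Mul(-42, -21), Mul(-18, -9)), 2) = Pow(Add(882, 162), 2) = Pow(1044, 2) = 1089936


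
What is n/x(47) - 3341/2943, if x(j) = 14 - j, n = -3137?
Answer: 3040646/32373 ≈ 93.925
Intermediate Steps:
n/x(47) - 3341/2943 = -3137/(14 - 1*47) - 3341/2943 = -3137/(14 - 47) - 3341*1/2943 = -3137/(-33) - 3341/2943 = -3137*(-1/33) - 3341/2943 = 3137/33 - 3341/2943 = 3040646/32373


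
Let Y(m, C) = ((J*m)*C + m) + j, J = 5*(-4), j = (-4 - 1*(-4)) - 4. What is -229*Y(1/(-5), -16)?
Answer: 78089/5 ≈ 15618.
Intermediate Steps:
j = -4 (j = (-4 + 4) - 4 = 0 - 4 = -4)
J = -20
Y(m, C) = -4 + m - 20*C*m (Y(m, C) = ((-20*m)*C + m) - 4 = (-20*C*m + m) - 4 = (m - 20*C*m) - 4 = -4 + m - 20*C*m)
-229*Y(1/(-5), -16) = -229*(-4 + 1/(-5) - 20*(-16)/(-5)) = -229*(-4 - ⅕ - 20*(-16)*(-⅕)) = -229*(-4 - ⅕ - 64) = -229*(-341/5) = 78089/5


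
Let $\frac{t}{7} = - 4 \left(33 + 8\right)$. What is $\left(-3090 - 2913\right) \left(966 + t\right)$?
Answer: $1092546$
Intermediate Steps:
$t = -1148$ ($t = 7 \left(- 4 \left(33 + 8\right)\right) = 7 \left(\left(-4\right) 41\right) = 7 \left(-164\right) = -1148$)
$\left(-3090 - 2913\right) \left(966 + t\right) = \left(-3090 - 2913\right) \left(966 - 1148\right) = \left(-6003\right) \left(-182\right) = 1092546$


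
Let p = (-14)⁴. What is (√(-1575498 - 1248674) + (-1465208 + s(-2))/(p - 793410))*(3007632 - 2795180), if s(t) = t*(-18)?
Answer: 155639360872/377497 + 424904*I*√706043 ≈ 4.1229e+5 + 3.5703e+8*I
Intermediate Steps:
p = 38416
s(t) = -18*t
(√(-1575498 - 1248674) + (-1465208 + s(-2))/(p - 793410))*(3007632 - 2795180) = (√(-1575498 - 1248674) + (-1465208 - 18*(-2))/(38416 - 793410))*(3007632 - 2795180) = (√(-2824172) + (-1465208 + 36)/(-754994))*212452 = (2*I*√706043 - 1465172*(-1/754994))*212452 = (2*I*√706043 + 732586/377497)*212452 = (732586/377497 + 2*I*√706043)*212452 = 155639360872/377497 + 424904*I*√706043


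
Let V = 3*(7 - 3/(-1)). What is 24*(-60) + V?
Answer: -1410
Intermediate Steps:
V = 30 (V = 3*(7 - 3*(-1)) = 3*(7 + 3) = 3*10 = 30)
24*(-60) + V = 24*(-60) + 30 = -1440 + 30 = -1410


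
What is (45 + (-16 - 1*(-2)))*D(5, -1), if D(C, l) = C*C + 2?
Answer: 837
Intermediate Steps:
D(C, l) = 2 + C² (D(C, l) = C² + 2 = 2 + C²)
(45 + (-16 - 1*(-2)))*D(5, -1) = (45 + (-16 - 1*(-2)))*(2 + 5²) = (45 + (-16 + 2))*(2 + 25) = (45 - 14)*27 = 31*27 = 837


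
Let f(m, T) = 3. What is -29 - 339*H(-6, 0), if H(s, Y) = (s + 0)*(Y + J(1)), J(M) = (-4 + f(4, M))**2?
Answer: 2005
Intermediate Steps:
J(M) = 1 (J(M) = (-4 + 3)**2 = (-1)**2 = 1)
H(s, Y) = s*(1 + Y) (H(s, Y) = (s + 0)*(Y + 1) = s*(1 + Y))
-29 - 339*H(-6, 0) = -29 - (-2034)*(1 + 0) = -29 - (-2034) = -29 - 339*(-6) = -29 + 2034 = 2005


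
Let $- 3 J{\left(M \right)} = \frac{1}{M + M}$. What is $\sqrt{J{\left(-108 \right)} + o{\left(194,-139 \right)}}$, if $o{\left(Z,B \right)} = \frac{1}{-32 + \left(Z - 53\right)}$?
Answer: $\frac{\sqrt{165026}}{3924} \approx 0.10353$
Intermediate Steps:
$J{\left(M \right)} = - \frac{1}{6 M}$ ($J{\left(M \right)} = - \frac{1}{3 \left(M + M\right)} = - \frac{1}{3 \cdot 2 M} = - \frac{\frac{1}{2} \frac{1}{M}}{3} = - \frac{1}{6 M}$)
$o{\left(Z,B \right)} = \frac{1}{-85 + Z}$ ($o{\left(Z,B \right)} = \frac{1}{-32 + \left(-53 + Z\right)} = \frac{1}{-85 + Z}$)
$\sqrt{J{\left(-108 \right)} + o{\left(194,-139 \right)}} = \sqrt{- \frac{1}{6 \left(-108\right)} + \frac{1}{-85 + 194}} = \sqrt{\left(- \frac{1}{6}\right) \left(- \frac{1}{108}\right) + \frac{1}{109}} = \sqrt{\frac{1}{648} + \frac{1}{109}} = \sqrt{\frac{757}{70632}} = \frac{\sqrt{165026}}{3924}$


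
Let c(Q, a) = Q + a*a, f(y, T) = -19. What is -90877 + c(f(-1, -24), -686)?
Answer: 379700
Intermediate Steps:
c(Q, a) = Q + a²
-90877 + c(f(-1, -24), -686) = -90877 + (-19 + (-686)²) = -90877 + (-19 + 470596) = -90877 + 470577 = 379700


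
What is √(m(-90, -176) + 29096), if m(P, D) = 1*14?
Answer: √29110 ≈ 170.62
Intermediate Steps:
m(P, D) = 14
√(m(-90, -176) + 29096) = √(14 + 29096) = √29110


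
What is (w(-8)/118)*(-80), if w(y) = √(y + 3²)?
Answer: -40/59 ≈ -0.67797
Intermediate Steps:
w(y) = √(9 + y) (w(y) = √(y + 9) = √(9 + y))
(w(-8)/118)*(-80) = (√(9 - 8)/118)*(-80) = (√1*(1/118))*(-80) = (1*(1/118))*(-80) = (1/118)*(-80) = -40/59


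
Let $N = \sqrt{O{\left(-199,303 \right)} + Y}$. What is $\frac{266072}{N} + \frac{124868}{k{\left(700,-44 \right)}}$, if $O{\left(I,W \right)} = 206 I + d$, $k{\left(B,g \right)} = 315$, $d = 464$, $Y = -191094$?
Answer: $\frac{124868}{315} - \frac{66518 i \sqrt{6434}}{9651} \approx 396.41 - 552.85 i$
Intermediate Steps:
$O{\left(I,W \right)} = 464 + 206 I$ ($O{\left(I,W \right)} = 206 I + 464 = 464 + 206 I$)
$N = 6 i \sqrt{6434}$ ($N = \sqrt{\left(464 + 206 \left(-199\right)\right) - 191094} = \sqrt{\left(464 - 40994\right) - 191094} = \sqrt{-40530 - 191094} = \sqrt{-231624} = 6 i \sqrt{6434} \approx 481.27 i$)
$\frac{266072}{N} + \frac{124868}{k{\left(700,-44 \right)}} = \frac{266072}{6 i \sqrt{6434}} + \frac{124868}{315} = 266072 \left(- \frac{i \sqrt{6434}}{38604}\right) + 124868 \cdot \frac{1}{315} = - \frac{66518 i \sqrt{6434}}{9651} + \frac{124868}{315} = \frac{124868}{315} - \frac{66518 i \sqrt{6434}}{9651}$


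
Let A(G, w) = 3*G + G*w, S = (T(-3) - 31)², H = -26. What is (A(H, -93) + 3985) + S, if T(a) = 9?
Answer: 6809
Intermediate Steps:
S = 484 (S = (9 - 31)² = (-22)² = 484)
(A(H, -93) + 3985) + S = (-26*(3 - 93) + 3985) + 484 = (-26*(-90) + 3985) + 484 = (2340 + 3985) + 484 = 6325 + 484 = 6809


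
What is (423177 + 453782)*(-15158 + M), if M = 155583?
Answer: 123146967575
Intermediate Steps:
(423177 + 453782)*(-15158 + M) = (423177 + 453782)*(-15158 + 155583) = 876959*140425 = 123146967575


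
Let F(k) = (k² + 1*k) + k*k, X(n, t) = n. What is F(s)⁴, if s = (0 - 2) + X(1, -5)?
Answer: 1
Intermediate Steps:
s = -1 (s = (0 - 2) + 1 = -2 + 1 = -1)
F(k) = k + 2*k² (F(k) = (k² + k) + k² = (k + k²) + k² = k + 2*k²)
F(s)⁴ = (-(1 + 2*(-1)))⁴ = (-(1 - 2))⁴ = (-1*(-1))⁴ = 1⁴ = 1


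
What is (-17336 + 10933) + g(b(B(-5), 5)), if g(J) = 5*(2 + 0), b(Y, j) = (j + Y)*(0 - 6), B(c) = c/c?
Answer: -6393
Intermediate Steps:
B(c) = 1
b(Y, j) = -6*Y - 6*j (b(Y, j) = (Y + j)*(-6) = -6*Y - 6*j)
g(J) = 10 (g(J) = 5*2 = 10)
(-17336 + 10933) + g(b(B(-5), 5)) = (-17336 + 10933) + 10 = -6403 + 10 = -6393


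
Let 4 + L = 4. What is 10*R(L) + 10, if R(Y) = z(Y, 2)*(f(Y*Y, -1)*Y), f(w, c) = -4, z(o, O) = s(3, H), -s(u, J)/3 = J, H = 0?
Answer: 10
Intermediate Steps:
L = 0 (L = -4 + 4 = 0)
s(u, J) = -3*J
z(o, O) = 0 (z(o, O) = -3*0 = 0)
R(Y) = 0 (R(Y) = 0*(-4*Y) = 0)
10*R(L) + 10 = 10*0 + 10 = 0 + 10 = 10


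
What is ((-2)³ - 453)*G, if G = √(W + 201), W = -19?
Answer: -461*√182 ≈ -6219.2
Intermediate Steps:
G = √182 (G = √(-19 + 201) = √182 ≈ 13.491)
((-2)³ - 453)*G = ((-2)³ - 453)*√182 = (-8 - 453)*√182 = -461*√182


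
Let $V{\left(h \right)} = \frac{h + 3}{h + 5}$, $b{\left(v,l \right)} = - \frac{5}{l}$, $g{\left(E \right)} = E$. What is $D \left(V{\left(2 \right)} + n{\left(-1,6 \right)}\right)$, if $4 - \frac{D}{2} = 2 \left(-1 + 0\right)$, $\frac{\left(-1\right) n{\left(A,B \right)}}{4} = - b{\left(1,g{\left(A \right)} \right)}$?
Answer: $\frac{1740}{7} \approx 248.57$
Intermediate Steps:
$n{\left(A,B \right)} = - \frac{20}{A}$ ($n{\left(A,B \right)} = - 4 \left(- \frac{-5}{A}\right) = - 4 \frac{5}{A} = - \frac{20}{A}$)
$V{\left(h \right)} = \frac{3 + h}{5 + h}$
$D = 12$ ($D = 8 - 2 \cdot 2 \left(-1 + 0\right) = 8 - 2 \cdot 2 \left(-1\right) = 8 - -4 = 8 + 4 = 12$)
$D \left(V{\left(2 \right)} + n{\left(-1,6 \right)}\right) = 12 \left(\frac{3 + 2}{5 + 2} - \frac{20}{-1}\right) = 12 \left(\frac{1}{7} \cdot 5 - -20\right) = 12 \left(\frac{1}{7} \cdot 5 + 20\right) = 12 \left(\frac{5}{7} + 20\right) = 12 \cdot \frac{145}{7} = \frac{1740}{7}$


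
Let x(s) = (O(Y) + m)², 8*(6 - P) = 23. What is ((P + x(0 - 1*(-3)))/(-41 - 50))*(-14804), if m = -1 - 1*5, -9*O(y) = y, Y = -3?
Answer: 9389437/1638 ≈ 5732.3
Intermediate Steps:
O(y) = -y/9
P = 25/8 (P = 6 - ⅛*23 = 6 - 23/8 = 25/8 ≈ 3.1250)
m = -6 (m = -1 - 5 = -6)
x(s) = 289/9 (x(s) = (-⅑*(-3) - 6)² = (⅓ - 6)² = (-17/3)² = 289/9)
((P + x(0 - 1*(-3)))/(-41 - 50))*(-14804) = ((25/8 + 289/9)/(-41 - 50))*(-14804) = ((2537/72)/(-91))*(-14804) = ((2537/72)*(-1/91))*(-14804) = -2537/6552*(-14804) = 9389437/1638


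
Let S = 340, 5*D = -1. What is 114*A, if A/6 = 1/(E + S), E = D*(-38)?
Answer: 1710/869 ≈ 1.9678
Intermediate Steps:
D = -⅕ (D = (⅕)*(-1) = -⅕ ≈ -0.20000)
E = 38/5 (E = -⅕*(-38) = 38/5 ≈ 7.6000)
A = 15/869 (A = 6/(38/5 + 340) = 6/(1738/5) = 6*(5/1738) = 15/869 ≈ 0.017261)
114*A = 114*(15/869) = 1710/869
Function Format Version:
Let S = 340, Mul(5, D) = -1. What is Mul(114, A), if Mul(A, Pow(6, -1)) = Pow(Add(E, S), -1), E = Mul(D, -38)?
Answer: Rational(1710, 869) ≈ 1.9678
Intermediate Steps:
D = Rational(-1, 5) (D = Mul(Rational(1, 5), -1) = Rational(-1, 5) ≈ -0.20000)
E = Rational(38, 5) (E = Mul(Rational(-1, 5), -38) = Rational(38, 5) ≈ 7.6000)
A = Rational(15, 869) (A = Mul(6, Pow(Add(Rational(38, 5), 340), -1)) = Mul(6, Pow(Rational(1738, 5), -1)) = Mul(6, Rational(5, 1738)) = Rational(15, 869) ≈ 0.017261)
Mul(114, A) = Mul(114, Rational(15, 869)) = Rational(1710, 869)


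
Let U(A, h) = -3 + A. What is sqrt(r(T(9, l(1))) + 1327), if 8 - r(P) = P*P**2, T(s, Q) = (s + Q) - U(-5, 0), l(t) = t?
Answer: I*sqrt(4497) ≈ 67.06*I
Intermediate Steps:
T(s, Q) = 8 + Q + s (T(s, Q) = (s + Q) - (-3 - 5) = (Q + s) - 1*(-8) = (Q + s) + 8 = 8 + Q + s)
r(P) = 8 - P**3 (r(P) = 8 - P*P**2 = 8 - P**3)
sqrt(r(T(9, l(1))) + 1327) = sqrt((8 - (8 + 1 + 9)**3) + 1327) = sqrt((8 - 1*18**3) + 1327) = sqrt((8 - 1*5832) + 1327) = sqrt((8 - 5832) + 1327) = sqrt(-5824 + 1327) = sqrt(-4497) = I*sqrt(4497)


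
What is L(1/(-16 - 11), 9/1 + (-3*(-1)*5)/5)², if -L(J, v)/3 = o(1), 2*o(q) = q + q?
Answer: 9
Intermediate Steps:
o(q) = q (o(q) = (q + q)/2 = (2*q)/2 = q)
L(J, v) = -3 (L(J, v) = -3*1 = -3)
L(1/(-16 - 11), 9/1 + (-3*(-1)*5)/5)² = (-3)² = 9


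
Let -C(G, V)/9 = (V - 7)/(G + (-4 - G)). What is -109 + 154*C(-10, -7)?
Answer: -4960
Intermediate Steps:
C(G, V) = -63/4 + 9*V/4 (C(G, V) = -9*(V - 7)/(G + (-4 - G)) = -9*(-7 + V)/(-4) = -9*(-7 + V)*(-1)/4 = -9*(7/4 - V/4) = -63/4 + 9*V/4)
-109 + 154*C(-10, -7) = -109 + 154*(-63/4 + (9/4)*(-7)) = -109 + 154*(-63/4 - 63/4) = -109 + 154*(-63/2) = -109 - 4851 = -4960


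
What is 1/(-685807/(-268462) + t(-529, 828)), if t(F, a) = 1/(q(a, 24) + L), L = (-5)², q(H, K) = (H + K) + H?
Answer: 457727710/1169569397 ≈ 0.39136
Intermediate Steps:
q(H, K) = K + 2*H
L = 25
t(F, a) = 1/(49 + 2*a) (t(F, a) = 1/((24 + 2*a) + 25) = 1/(49 + 2*a))
1/(-685807/(-268462) + t(-529, 828)) = 1/(-685807/(-268462) + 1/(49 + 2*828)) = 1/(-685807*(-1/268462) + 1/(49 + 1656)) = 1/(685807/268462 + 1/1705) = 1/(1169569397/457727710) = 457727710/1169569397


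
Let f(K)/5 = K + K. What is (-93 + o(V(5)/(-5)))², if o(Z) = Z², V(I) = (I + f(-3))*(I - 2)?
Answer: 17424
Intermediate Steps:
f(K) = 10*K (f(K) = 5*(K + K) = 5*(2*K) = 10*K)
V(I) = (-30 + I)*(-2 + I) (V(I) = (I + 10*(-3))*(I - 2) = (I - 30)*(-2 + I) = (-30 + I)*(-2 + I))
(-93 + o(V(5)/(-5)))² = (-93 + ((60 + 5² - 32*5)/(-5))²)² = (-93 + ((60 + 25 - 160)*(-⅕))²)² = (-93 + (-75*(-⅕))²)² = (-93 + 15²)² = (-93 + 225)² = 132² = 17424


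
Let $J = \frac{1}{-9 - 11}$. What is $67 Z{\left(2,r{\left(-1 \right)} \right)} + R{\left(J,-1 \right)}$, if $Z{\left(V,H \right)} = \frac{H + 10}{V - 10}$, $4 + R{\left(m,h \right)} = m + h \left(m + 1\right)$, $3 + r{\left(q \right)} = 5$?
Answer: $- \frac{211}{2} \approx -105.5$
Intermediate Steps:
$r{\left(q \right)} = 2$ ($r{\left(q \right)} = -3 + 5 = 2$)
$J = - \frac{1}{20}$ ($J = \frac{1}{-20} = - \frac{1}{20} \approx -0.05$)
$R{\left(m,h \right)} = -4 + m + h \left(1 + m\right)$ ($R{\left(m,h \right)} = -4 + \left(m + h \left(m + 1\right)\right) = -4 + \left(m + h \left(1 + m\right)\right) = -4 + m + h \left(1 + m\right)$)
$Z{\left(V,H \right)} = \frac{10 + H}{-10 + V}$
$67 Z{\left(2,r{\left(-1 \right)} \right)} + R{\left(J,-1 \right)} = 67 \frac{10 + 2}{-10 + 2} - 5 = 67 \frac{1}{-8} \cdot 12 - 5 = 67 \left(\left(- \frac{1}{8}\right) 12\right) - 5 = 67 \left(- \frac{3}{2}\right) - 5 = - \frac{201}{2} - 5 = - \frac{211}{2}$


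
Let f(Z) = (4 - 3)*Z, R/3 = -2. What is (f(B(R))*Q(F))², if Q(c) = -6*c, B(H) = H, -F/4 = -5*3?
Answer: 4665600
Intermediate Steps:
R = -6 (R = 3*(-2) = -6)
F = 60 (F = -(-20)*3 = -4*(-15) = 60)
f(Z) = Z (f(Z) = 1*Z = Z)
(f(B(R))*Q(F))² = (-(-36)*60)² = (-6*(-360))² = 2160² = 4665600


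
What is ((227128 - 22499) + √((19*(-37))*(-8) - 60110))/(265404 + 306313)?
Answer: 204629/571717 + 3*I*√6054/571717 ≈ 0.35792 + 0.00040828*I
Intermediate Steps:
((227128 - 22499) + √((19*(-37))*(-8) - 60110))/(265404 + 306313) = (204629 + √(-703*(-8) - 60110))/571717 = (204629 + √(5624 - 60110))*(1/571717) = (204629 + √(-54486))*(1/571717) = (204629 + 3*I*√6054)*(1/571717) = 204629/571717 + 3*I*√6054/571717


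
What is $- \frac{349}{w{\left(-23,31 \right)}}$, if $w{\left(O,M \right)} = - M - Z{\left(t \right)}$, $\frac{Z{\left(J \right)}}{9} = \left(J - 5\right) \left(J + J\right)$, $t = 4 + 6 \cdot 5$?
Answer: $\frac{349}{17779} \approx 0.01963$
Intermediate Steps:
$t = 34$ ($t = 4 + 30 = 34$)
$Z{\left(J \right)} = 18 J \left(-5 + J\right)$ ($Z{\left(J \right)} = 9 \left(J - 5\right) \left(J + J\right) = 9 \left(-5 + J\right) 2 J = 9 \cdot 2 J \left(-5 + J\right) = 18 J \left(-5 + J\right)$)
$w{\left(O,M \right)} = -17748 - M$ ($w{\left(O,M \right)} = - M - 18 \cdot 34 \left(-5 + 34\right) = - M - 18 \cdot 34 \cdot 29 = - M - 17748 = -17748 - M$)
$- \frac{349}{w{\left(-23,31 \right)}} = - \frac{349}{-17748 - 31} = - \frac{349}{-17779} = \left(-349\right) \left(- \frac{1}{17779}\right) = \frac{349}{17779}$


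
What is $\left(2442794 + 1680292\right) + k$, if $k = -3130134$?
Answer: $992952$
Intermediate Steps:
$\left(2442794 + 1680292\right) + k = \left(2442794 + 1680292\right) - 3130134 = 4123086 - 3130134 = 992952$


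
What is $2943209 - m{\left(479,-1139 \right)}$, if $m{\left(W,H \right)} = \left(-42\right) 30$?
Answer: $2944469$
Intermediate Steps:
$m{\left(W,H \right)} = -1260$
$2943209 - m{\left(479,-1139 \right)} = 2943209 - -1260 = 2943209 + 1260 = 2944469$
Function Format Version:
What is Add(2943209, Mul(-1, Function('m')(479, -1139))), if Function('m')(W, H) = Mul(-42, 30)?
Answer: 2944469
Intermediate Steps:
Function('m')(W, H) = -1260
Add(2943209, Mul(-1, Function('m')(479, -1139))) = Add(2943209, Mul(-1, -1260)) = Add(2943209, 1260) = 2944469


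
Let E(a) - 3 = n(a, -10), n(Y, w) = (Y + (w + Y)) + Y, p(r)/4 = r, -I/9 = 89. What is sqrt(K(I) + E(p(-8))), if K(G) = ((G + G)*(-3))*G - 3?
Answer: 4*I*sqrt(240607) ≈ 1962.1*I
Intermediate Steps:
I = -801 (I = -9*89 = -801)
p(r) = 4*r
n(Y, w) = w + 3*Y (n(Y, w) = (Y + (Y + w)) + Y = (w + 2*Y) + Y = w + 3*Y)
E(a) = -7 + 3*a (E(a) = 3 + (-10 + 3*a) = -7 + 3*a)
K(G) = -3 - 6*G**2 (K(G) = ((2*G)*(-3))*G - 3 = (-6*G)*G - 3 = -6*G**2 - 3 = -3 - 6*G**2)
sqrt(K(I) + E(p(-8))) = sqrt((-3 - 6*(-801)**2) + (-7 + 3*(4*(-8)))) = sqrt((-3 - 6*641601) + (-7 + 3*(-32))) = sqrt((-3 - 3849606) + (-7 - 96)) = sqrt(-3849609 - 103) = sqrt(-3849712) = 4*I*sqrt(240607)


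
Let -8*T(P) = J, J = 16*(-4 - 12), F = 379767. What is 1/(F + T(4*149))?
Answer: 1/379799 ≈ 2.6330e-6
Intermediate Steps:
J = -256 (J = 16*(-16) = -256)
T(P) = 32 (T(P) = -1/8*(-256) = 32)
1/(F + T(4*149)) = 1/(379767 + 32) = 1/379799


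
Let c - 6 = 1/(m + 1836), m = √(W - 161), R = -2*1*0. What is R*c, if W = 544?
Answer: 0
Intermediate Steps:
R = 0 (R = -2*0 = 0)
m = √383 (m = √(544 - 161) = √383 ≈ 19.570)
c = 6 + 1/(1836 + √383) (c = 6 + 1/(√383 + 1836) = 6 + 1/(1836 + √383) ≈ 6.0005)
R*c = 0*(20224914/3370513 - √383/3370513) = 0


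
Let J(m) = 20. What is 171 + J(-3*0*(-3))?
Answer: 191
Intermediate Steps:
171 + J(-3*0*(-3)) = 171 + 20 = 191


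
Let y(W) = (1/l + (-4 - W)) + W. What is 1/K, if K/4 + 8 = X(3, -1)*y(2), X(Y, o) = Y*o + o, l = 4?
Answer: 1/28 ≈ 0.035714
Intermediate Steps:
X(Y, o) = o + Y*o
y(W) = -15/4 (y(W) = (1/4 + (-4 - W)) + W = (¼ + (-4 - W)) + W = (-15/4 - W) + W = -15/4)
K = 28 (K = -32 + 4*(-(1 + 3)*(-15/4)) = -32 + 4*(-1*4*(-15/4)) = -32 + 4*(-4*(-15/4)) = -32 + 4*15 = -32 + 60 = 28)
1/K = 1/28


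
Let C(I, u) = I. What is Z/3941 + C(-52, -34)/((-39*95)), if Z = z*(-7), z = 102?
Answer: -26818/160455 ≈ -0.16714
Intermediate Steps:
Z = -714 (Z = 102*(-7) = -714)
Z/3941 + C(-52, -34)/((-39*95)) = -714/3941 - 52/((-39*95)) = -714*1/3941 - 52/(-3705) = -102/563 - 52*(-1/3705) = -102/563 + 4/285 = -26818/160455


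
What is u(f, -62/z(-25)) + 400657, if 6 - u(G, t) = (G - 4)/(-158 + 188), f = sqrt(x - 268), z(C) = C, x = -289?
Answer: 6009947/15 - I*sqrt(557)/30 ≈ 4.0066e+5 - 0.78669*I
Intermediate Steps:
f = I*sqrt(557) (f = sqrt(-289 - 268) = sqrt(-557) = I*sqrt(557) ≈ 23.601*I)
u(G, t) = 92/15 - G/30 (u(G, t) = 6 - (G - 4)/(-158 + 188) = 6 - (-4 + G)/30 = 6 - (-2/15 + G/30) = 6 + (2/15 - G/30) = 92/15 - G/30)
u(f, -62/z(-25)) + 400657 = (92/15 - I*sqrt(557)/30) + 400657 = 6009947/15 - I*sqrt(557)/30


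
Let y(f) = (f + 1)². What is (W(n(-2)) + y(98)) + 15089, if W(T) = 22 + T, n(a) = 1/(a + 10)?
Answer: 199297/8 ≈ 24912.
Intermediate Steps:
y(f) = (1 + f)²
n(a) = 1/(10 + a)
(W(n(-2)) + y(98)) + 15089 = ((22 + 1/(10 - 2)) + (1 + 98)²) + 15089 = ((22 + 1/8) + 99²) + 15089 = ((22 + ⅛) + 9801) + 15089 = (177/8 + 9801) + 15089 = 78585/8 + 15089 = 199297/8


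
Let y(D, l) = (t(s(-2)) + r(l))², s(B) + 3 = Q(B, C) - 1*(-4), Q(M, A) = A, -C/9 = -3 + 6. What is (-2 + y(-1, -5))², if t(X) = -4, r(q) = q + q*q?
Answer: 64516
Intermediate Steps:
C = -27 (C = -9*(-3 + 6) = -9*3 = -27)
r(q) = q + q²
s(B) = -26 (s(B) = -3 + (-27 - 1*(-4)) = -3 + (-27 + 4) = -3 - 23 = -26)
y(D, l) = (-4 + l*(1 + l))²
(-2 + y(-1, -5))² = (-2 + (-4 - 5*(1 - 5))²)² = (-2 + (-4 - 5*(-4))²)² = (-2 + (-4 + 20)²)² = (-2 + 16²)² = (-2 + 256)² = 254² = 64516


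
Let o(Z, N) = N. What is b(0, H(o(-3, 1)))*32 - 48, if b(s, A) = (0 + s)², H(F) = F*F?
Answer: -48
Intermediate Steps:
H(F) = F²
b(s, A) = s²
b(0, H(o(-3, 1)))*32 - 48 = 0²*32 - 48 = 0*32 - 48 = 0 - 48 = -48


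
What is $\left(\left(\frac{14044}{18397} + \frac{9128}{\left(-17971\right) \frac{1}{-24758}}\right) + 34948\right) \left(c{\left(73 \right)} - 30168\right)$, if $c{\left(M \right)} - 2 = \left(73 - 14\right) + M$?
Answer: $- \frac{471895843319103552}{330612487} \approx -1.4273 \cdot 10^{9}$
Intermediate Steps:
$c{\left(M \right)} = 61 + M$ ($c{\left(M \right)} = 2 + \left(\left(73 - 14\right) + M\right) = 2 + \left(59 + M\right) = 61 + M$)
$\left(\left(\frac{14044}{18397} + \frac{9128}{\left(-17971\right) \frac{1}{-24758}}\right) + 34948\right) \left(c{\left(73 \right)} - 30168\right) = \left(\left(\frac{14044}{18397} + \frac{9128}{\left(-17971\right) \frac{1}{-24758}}\right) + 34948\right) \left(\left(61 + 73\right) - 30168\right) = \left(\left(14044 \cdot \frac{1}{18397} + \frac{9128}{\left(-17971\right) \left(- \frac{1}{24758}\right)}\right) + 34948\right) \left(134 - 30168\right) = \left(\left(\frac{14044}{18397} + \frac{9128}{\frac{17971}{24758}}\right) + 34948\right) \left(-30034\right) = \left(\left(\frac{14044}{18397} + 9128 \cdot \frac{24758}{17971}\right) + 34948\right) \left(-30034\right) = \left(\left(\frac{14044}{18397} + \frac{225991024}{17971}\right) + 34948\right) \left(-30034\right) = \left(\frac{4157809253252}{330612487} + 34948\right) \left(-30034\right) = \frac{15712054448928}{330612487} \left(-30034\right) = - \frac{471895843319103552}{330612487}$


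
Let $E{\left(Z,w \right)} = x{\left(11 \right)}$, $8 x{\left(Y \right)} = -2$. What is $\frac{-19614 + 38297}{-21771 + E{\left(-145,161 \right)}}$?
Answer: $- \frac{74732}{87085} \approx -0.85815$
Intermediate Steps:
$x{\left(Y \right)} = - \frac{1}{4}$ ($x{\left(Y \right)} = \frac{1}{8} \left(-2\right) = - \frac{1}{4}$)
$E{\left(Z,w \right)} = - \frac{1}{4}$
$\frac{-19614 + 38297}{-21771 + E{\left(-145,161 \right)}} = \frac{-19614 + 38297}{-21771 - \frac{1}{4}} = \frac{18683}{- \frac{87085}{4}} = 18683 \left(- \frac{4}{87085}\right) = - \frac{74732}{87085}$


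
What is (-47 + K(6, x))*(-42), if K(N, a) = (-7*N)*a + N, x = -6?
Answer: -8862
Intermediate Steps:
K(N, a) = N - 7*N*a (K(N, a) = -7*N*a + N = N - 7*N*a)
(-47 + K(6, x))*(-42) = (-47 + 6*(1 - 7*(-6)))*(-42) = (-47 + 6*(1 + 42))*(-42) = (-47 + 6*43)*(-42) = (-47 + 258)*(-42) = 211*(-42) = -8862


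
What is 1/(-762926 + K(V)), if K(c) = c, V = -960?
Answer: -1/763886 ≈ -1.3091e-6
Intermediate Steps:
1/(-762926 + K(V)) = 1/(-762926 - 960) = 1/(-763886) = -1/763886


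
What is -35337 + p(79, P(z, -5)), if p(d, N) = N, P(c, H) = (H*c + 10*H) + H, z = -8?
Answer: -35352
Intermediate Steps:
P(c, H) = 11*H + H*c (P(c, H) = (10*H + H*c) + H = 11*H + H*c)
-35337 + p(79, P(z, -5)) = -35337 - 5*(11 - 8) = -35337 - 5*3 = -35337 - 15 = -35352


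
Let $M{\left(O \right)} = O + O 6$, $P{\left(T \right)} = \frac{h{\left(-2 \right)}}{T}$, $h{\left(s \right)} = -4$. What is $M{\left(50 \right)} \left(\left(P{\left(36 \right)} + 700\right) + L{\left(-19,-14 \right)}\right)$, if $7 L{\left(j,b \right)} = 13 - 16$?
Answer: $\frac{2203300}{9} \approx 2.4481 \cdot 10^{5}$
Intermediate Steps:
$P{\left(T \right)} = - \frac{4}{T}$
$M{\left(O \right)} = 7 O$ ($M{\left(O \right)} = O + 6 O = 7 O$)
$L{\left(j,b \right)} = - \frac{3}{7}$ ($L{\left(j,b \right)} = \frac{13 - 16}{7} = \frac{1}{7} \left(-3\right) = - \frac{3}{7}$)
$M{\left(50 \right)} \left(\left(P{\left(36 \right)} + 700\right) + L{\left(-19,-14 \right)}\right) = 7 \cdot 50 \left(\left(- \frac{4}{36} + 700\right) - \frac{3}{7}\right) = 350 \left(\left(\left(-4\right) \frac{1}{36} + 700\right) - \frac{3}{7}\right) = 350 \left(\left(- \frac{1}{9} + 700\right) - \frac{3}{7}\right) = 350 \left(\frac{6299}{9} - \frac{3}{7}\right) = 350 \cdot \frac{44066}{63} = \frac{2203300}{9}$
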